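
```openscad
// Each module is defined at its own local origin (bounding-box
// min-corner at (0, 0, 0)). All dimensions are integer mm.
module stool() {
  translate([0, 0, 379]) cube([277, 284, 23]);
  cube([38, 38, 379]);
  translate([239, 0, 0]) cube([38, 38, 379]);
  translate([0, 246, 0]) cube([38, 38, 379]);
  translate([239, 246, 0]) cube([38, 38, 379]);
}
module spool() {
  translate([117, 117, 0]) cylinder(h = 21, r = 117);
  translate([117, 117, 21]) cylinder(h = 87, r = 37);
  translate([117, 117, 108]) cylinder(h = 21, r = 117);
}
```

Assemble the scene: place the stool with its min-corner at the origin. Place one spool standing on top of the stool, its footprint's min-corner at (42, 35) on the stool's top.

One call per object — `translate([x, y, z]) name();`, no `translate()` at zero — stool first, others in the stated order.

stool();
translate([42, 35, 402]) spool();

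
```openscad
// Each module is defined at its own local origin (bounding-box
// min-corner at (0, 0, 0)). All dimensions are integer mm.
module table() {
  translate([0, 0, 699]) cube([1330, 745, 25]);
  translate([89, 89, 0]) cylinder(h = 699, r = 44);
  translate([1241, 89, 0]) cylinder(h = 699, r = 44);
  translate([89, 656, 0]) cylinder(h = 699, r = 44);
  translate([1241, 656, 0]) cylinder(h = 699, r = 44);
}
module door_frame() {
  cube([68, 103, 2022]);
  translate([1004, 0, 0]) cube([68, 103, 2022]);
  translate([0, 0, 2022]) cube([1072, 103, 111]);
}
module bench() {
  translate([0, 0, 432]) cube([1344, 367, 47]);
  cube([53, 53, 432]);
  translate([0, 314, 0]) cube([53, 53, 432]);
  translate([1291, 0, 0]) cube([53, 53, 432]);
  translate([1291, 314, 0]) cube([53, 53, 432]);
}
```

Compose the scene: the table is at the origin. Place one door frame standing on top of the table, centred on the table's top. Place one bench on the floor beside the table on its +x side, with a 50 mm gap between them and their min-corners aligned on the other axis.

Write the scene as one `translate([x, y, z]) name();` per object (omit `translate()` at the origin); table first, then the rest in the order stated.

table();
translate([129, 321, 724]) door_frame();
translate([1380, 0, 0]) bench();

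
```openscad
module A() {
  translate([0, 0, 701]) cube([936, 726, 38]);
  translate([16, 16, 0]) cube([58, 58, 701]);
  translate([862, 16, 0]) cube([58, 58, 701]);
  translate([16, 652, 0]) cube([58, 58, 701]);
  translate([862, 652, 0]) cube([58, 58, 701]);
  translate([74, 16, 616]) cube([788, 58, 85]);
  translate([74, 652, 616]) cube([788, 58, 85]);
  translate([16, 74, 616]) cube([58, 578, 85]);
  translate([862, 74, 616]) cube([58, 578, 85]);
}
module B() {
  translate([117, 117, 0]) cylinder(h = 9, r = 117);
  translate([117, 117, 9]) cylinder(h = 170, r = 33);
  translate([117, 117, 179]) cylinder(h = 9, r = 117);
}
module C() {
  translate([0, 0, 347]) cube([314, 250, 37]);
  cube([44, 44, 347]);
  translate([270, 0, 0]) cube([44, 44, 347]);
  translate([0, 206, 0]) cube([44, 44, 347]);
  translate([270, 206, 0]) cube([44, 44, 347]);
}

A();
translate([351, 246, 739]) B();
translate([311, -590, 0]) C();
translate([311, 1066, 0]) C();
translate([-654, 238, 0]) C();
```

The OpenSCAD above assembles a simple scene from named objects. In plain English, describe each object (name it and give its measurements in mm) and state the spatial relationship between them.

A is a table: top 936 mm (x) × 726 mm (y), 38 mm thick, upper face at z = 739 mm, on four 58×58 mm square legs, each inset 16 mm from the nearest pair of top edges, running from z = 0 to the bottom of the top. Four apron rails, 58 mm thick and 85 mm tall, run between adjacent legs with their top edges flush with the underside of the top and their outer faces flush with the legs' outer faces.

B is a spool: two coaxial disc flanges of radius 117 mm and thickness 9 mm, joined by a core cylinder of radius 33 mm and height 170 mm. The lower flange rests on z = 0 and the three cylinders share a vertical axis.

C is a simple wooden stool: a rectangular seat 314 mm (x) by 250 mm (y), 37 mm thick, top face at z = 384 mm, on four square legs, each 44×44 mm in cross-section. The legs rest on z = 0, each flush with a corner of the seat.

The spool is on top of the table, centred. Three stools sit around the table at the −y, +y, −x sides.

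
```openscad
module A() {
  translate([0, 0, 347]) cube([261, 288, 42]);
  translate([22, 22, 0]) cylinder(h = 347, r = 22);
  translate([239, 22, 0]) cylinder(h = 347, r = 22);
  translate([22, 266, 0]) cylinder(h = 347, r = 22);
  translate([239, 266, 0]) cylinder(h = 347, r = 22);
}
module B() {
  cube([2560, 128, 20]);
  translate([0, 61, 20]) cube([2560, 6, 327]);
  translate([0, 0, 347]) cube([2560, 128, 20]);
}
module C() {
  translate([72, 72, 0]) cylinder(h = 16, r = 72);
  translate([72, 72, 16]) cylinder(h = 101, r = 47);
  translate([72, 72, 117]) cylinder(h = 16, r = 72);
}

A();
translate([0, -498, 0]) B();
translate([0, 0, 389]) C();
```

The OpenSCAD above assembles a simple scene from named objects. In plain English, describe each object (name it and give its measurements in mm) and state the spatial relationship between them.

A is a four-legged stool. The seat is 261×288 mm, 42 mm thick, top at z = 389 mm. It stands on four round legs, each 44 mm in diameter, from z = 0 to the seat underside, each leg's axis is inset half a diameter from the nearest pair of seat edges (so the leg's bounding box is flush with the corner).

B is an I-beam lying along x, 2560 mm long. Overall section height 367 mm. Two flanges 128 mm wide (y) and 20 mm thick, one on the floor and one at the top; a web 6 mm thick runs between them, centred on the flange width.

C is a spool: two coaxial disc flanges of radius 72 mm and thickness 16 mm, joined by a core cylinder of radius 47 mm and height 101 mm. The lower flange rests on z = 0 and the three cylinders share a vertical axis.

The I-beam is on the floor beside the stool on its −y side. The spool is on top of the stool.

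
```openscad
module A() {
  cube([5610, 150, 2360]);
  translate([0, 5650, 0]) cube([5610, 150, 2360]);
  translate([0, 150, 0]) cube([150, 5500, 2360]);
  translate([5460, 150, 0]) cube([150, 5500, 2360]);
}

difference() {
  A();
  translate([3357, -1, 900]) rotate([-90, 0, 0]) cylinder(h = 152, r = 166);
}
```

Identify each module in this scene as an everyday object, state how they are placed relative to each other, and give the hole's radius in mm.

A is a house frame. The house frame has a circular hole through its front wall. The hole's radius is 166 mm.

The subtracted cylinder has r = 166 mm.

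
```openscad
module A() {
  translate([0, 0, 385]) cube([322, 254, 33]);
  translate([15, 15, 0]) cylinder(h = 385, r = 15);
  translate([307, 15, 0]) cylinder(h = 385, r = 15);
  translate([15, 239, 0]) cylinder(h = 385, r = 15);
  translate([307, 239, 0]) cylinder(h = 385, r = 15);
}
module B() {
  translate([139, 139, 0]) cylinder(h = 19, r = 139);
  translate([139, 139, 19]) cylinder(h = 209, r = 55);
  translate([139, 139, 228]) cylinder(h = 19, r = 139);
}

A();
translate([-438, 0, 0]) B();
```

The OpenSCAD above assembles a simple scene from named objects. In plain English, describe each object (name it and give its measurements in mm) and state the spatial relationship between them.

A is a four-legged stool. The seat is a 322×254×33 mm slab whose top surface is at z = 418 mm; four round legs, each 30 mm in diameter, run from the floor (z = 0) to the underside of the seat, each leg's axis is inset half a diameter from the nearest pair of seat edges (so the leg's bounding box is flush with the corner).

B is a spool: two coaxial disc flanges of radius 139 mm and thickness 19 mm, joined by a core cylinder of radius 55 mm and height 209 mm. The lower flange rests on z = 0 and the three cylinders share a vertical axis.

The spool is on the floor beside the stool on its −x side.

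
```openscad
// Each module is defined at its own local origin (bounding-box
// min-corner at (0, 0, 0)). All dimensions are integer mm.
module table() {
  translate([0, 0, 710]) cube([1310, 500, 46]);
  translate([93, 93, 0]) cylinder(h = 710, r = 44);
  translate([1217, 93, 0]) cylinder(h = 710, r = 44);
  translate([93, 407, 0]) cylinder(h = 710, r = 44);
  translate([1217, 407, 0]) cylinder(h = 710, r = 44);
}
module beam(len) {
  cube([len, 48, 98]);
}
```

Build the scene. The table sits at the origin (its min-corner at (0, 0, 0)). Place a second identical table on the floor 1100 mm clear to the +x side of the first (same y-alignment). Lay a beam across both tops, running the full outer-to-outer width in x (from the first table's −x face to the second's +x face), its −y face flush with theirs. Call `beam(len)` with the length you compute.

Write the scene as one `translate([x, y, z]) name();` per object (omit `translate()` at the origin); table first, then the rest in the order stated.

table();
translate([2410, 0, 0]) table();
translate([0, 0, 756]) beam(3720);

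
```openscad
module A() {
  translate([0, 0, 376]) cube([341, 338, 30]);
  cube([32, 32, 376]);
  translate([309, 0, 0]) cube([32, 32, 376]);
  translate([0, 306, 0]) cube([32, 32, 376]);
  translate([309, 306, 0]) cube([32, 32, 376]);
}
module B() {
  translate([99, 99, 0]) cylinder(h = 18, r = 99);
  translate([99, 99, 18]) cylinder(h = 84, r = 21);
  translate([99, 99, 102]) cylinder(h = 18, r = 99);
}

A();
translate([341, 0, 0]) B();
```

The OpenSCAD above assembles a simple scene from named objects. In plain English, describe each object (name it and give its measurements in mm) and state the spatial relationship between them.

A is a simple wooden stool: a rectangular seat 341 mm (x) by 338 mm (y), 30 mm thick, top face at z = 406 mm, on four square legs, each 32×32 mm in cross-section. The legs rest on z = 0, each flush with a corner of the seat.

B is a spool: two coaxial disc flanges of radius 99 mm and thickness 18 mm, joined by a core cylinder of radius 21 mm and height 84 mm. The lower flange rests on z = 0 and the three cylinders share a vertical axis.

The spool is against the stool's +x side, with their −y faces flush.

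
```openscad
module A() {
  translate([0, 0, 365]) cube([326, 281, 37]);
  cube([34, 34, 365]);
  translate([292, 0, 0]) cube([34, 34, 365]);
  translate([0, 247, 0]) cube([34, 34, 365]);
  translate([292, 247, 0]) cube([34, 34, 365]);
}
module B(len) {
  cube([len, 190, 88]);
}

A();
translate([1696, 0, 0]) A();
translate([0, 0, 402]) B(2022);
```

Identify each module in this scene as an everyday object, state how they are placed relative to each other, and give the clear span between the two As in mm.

A is a stool. B is a beam. A beam spans the tops of two stools. The clear span between the two stools is 1370 mm.

Second stool starts at x = 1696; first ends at x = 326; clear span = 1696 − 326 = 1370 mm.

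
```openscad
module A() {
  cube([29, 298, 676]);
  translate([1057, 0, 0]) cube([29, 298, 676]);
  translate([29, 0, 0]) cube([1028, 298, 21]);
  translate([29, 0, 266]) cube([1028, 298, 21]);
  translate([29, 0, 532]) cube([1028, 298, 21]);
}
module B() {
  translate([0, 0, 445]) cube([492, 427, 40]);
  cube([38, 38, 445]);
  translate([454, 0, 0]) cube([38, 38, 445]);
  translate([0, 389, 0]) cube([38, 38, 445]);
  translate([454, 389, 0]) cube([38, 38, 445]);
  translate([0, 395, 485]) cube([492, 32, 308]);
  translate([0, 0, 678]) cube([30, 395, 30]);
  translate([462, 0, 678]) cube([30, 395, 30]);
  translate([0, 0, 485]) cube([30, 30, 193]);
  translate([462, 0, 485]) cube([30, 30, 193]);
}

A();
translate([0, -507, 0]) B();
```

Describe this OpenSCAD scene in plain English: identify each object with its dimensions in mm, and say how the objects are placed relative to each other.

A is a bookshelf 1086 mm wide overall, 298 mm deep and 676 mm tall. The two sides are 29 mm thick vertical panels. 3 horizontal shelves of 21 mm thickness span between the inner faces of the sides; the lowest shelf sits on the floor and shelves are stacked with a clear vertical gap of 245 mm between each pair.

B is a chair: 492×427 mm seat, 40 mm thick, top at z = 485 mm, on four 38 mm square corner legs flush with the seat edges. A 32 mm thick backrest slab spans the full seat width, extending 308 mm above the seat top, its back face flush with the seat's +y edge. Two armrests of 30×30 mm section run along each side from the seat's front edge to the front of the backrest, top faces 223 mm above the seat top and outer faces flush with the seat's x-edges; a 30×30 mm post under the front of each armrest stands on the seat at the front corner.

The chair is on the floor beside the bookshelf on its −y side.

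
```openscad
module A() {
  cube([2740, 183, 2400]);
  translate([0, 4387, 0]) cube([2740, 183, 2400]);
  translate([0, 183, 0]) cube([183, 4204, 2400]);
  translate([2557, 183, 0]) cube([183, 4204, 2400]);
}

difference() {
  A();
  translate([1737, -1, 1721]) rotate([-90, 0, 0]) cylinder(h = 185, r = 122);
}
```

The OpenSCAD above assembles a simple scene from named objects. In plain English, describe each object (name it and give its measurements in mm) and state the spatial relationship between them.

A is the wall frame of a small rectangular building: four walls, each 2400 mm tall and 183 mm thick, enclosing a footprint 2740 mm (x) by 4570 mm (y) outside-to-outside, with no floor or roof. The front and back walls (the −y and +y sides) span the full width; the two side walls fit between them.

The house frame has a circular hole of radius 122 mm through its front wall, centred at (x = 1737, z = 1721).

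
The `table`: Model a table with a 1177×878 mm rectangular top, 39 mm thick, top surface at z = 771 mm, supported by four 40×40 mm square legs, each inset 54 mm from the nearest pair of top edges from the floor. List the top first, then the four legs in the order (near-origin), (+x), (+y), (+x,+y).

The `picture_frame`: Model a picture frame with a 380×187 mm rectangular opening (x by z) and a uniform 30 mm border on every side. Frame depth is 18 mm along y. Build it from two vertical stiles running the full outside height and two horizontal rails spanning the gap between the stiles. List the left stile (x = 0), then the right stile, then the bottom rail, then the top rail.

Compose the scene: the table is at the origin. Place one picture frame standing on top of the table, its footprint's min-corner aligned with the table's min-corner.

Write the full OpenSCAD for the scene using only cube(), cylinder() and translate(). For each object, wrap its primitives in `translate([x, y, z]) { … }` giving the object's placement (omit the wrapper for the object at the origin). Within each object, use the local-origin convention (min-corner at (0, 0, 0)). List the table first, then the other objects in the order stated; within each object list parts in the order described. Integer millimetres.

translate([0, 0, 732]) cube([1177, 878, 39]);
translate([54, 54, 0]) cube([40, 40, 732]);
translate([1083, 54, 0]) cube([40, 40, 732]);
translate([54, 784, 0]) cube([40, 40, 732]);
translate([1083, 784, 0]) cube([40, 40, 732]);
translate([0, 0, 771]) {
  cube([30, 18, 247]);
  translate([410, 0, 0]) cube([30, 18, 247]);
  translate([30, 0, 0]) cube([380, 18, 30]);
  translate([30, 0, 217]) cube([380, 18, 30]);
}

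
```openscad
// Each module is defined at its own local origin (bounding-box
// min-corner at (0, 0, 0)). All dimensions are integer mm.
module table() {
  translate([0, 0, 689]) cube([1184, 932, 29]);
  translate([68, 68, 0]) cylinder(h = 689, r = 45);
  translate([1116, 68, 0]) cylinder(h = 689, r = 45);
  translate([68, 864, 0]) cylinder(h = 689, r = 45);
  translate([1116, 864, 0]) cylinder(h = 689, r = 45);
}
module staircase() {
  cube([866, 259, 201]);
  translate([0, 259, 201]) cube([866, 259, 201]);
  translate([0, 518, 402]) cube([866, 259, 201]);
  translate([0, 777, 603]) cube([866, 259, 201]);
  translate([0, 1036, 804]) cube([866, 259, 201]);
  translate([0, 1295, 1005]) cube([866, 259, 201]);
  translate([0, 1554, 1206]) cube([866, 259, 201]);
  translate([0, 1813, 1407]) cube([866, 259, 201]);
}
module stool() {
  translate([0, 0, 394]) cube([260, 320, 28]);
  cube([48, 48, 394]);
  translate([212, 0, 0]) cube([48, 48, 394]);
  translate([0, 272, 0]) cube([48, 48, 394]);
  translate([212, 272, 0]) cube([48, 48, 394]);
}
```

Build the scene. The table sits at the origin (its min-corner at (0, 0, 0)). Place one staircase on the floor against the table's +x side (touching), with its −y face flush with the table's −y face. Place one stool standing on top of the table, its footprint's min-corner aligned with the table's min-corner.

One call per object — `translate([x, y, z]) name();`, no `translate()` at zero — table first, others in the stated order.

table();
translate([1184, 0, 0]) staircase();
translate([0, 0, 718]) stool();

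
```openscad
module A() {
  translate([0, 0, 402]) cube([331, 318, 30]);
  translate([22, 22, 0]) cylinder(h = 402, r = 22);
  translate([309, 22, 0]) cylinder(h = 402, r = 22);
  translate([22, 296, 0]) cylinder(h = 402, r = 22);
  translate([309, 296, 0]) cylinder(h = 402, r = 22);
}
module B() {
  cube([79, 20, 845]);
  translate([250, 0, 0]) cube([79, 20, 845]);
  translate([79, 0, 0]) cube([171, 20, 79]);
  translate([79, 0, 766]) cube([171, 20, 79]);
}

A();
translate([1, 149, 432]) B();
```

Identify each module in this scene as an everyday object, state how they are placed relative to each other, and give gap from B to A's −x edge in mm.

The picture frame's min-x is at 1; the stool's min-x is 0; gap = 1 mm.

A is a stool. B is a picture frame. The picture frame is on top of the stool, centred. The gap from the picture frame to the stool's −x edge is 1 mm.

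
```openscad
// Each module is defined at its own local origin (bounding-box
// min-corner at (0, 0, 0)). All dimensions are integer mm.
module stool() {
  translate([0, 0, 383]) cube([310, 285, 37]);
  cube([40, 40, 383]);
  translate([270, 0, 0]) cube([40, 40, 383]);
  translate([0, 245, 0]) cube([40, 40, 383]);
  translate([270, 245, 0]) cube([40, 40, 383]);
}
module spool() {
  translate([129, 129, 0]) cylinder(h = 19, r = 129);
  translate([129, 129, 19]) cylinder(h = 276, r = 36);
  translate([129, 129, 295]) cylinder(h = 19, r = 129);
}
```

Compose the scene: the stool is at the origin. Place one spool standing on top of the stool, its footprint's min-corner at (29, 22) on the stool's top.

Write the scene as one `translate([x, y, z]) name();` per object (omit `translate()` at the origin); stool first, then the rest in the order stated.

stool();
translate([29, 22, 420]) spool();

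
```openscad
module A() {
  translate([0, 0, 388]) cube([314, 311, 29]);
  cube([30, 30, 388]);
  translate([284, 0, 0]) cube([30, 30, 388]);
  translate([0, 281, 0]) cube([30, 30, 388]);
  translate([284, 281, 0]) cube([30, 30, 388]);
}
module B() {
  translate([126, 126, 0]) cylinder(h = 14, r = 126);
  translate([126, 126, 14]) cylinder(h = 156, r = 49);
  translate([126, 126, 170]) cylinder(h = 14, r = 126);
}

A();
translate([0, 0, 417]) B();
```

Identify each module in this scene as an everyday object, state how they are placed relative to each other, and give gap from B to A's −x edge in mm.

The spool's min-x is at 0; the stool's min-x is 0; gap = 0 mm.

A is a stool. B is a spool. The spool is on top of the stool. The gap from the spool to the stool's −x edge is 0 mm.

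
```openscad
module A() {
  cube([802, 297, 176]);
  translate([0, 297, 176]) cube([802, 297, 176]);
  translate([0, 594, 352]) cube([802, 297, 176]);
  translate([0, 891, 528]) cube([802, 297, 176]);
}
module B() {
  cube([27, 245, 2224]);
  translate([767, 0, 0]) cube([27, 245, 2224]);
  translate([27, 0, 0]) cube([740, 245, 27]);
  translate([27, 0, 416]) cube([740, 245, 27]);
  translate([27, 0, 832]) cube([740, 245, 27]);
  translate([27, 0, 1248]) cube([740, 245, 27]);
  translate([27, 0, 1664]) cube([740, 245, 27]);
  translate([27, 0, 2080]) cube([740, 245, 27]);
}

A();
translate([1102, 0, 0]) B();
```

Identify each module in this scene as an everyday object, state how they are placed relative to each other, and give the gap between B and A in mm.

A is a staircase. B is a bookshelf. The bookshelf is on the floor beside the staircase on its +x side. The gap between the bookshelf and the staircase is 300 mm.

The bookshelf's nearest face is 300 mm from the staircase's +x face.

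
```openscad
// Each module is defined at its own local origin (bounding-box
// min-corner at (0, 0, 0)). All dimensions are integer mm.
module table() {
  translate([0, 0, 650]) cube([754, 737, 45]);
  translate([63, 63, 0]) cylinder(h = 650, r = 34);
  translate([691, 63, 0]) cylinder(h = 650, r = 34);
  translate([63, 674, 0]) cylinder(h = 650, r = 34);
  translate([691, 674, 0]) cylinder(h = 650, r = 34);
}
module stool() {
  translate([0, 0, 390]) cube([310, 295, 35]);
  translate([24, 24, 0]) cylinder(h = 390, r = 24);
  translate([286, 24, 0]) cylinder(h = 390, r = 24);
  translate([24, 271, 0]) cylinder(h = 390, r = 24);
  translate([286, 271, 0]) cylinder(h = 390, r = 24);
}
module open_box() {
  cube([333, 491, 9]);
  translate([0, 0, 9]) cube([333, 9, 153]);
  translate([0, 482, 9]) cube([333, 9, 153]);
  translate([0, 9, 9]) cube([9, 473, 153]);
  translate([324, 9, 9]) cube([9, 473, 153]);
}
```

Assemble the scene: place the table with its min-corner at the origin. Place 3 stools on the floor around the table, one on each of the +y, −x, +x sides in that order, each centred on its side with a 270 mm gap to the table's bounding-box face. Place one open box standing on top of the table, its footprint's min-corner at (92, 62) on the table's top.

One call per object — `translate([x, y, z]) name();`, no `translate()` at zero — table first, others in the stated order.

table();
translate([222, 1007, 0]) stool();
translate([-580, 221, 0]) stool();
translate([1024, 221, 0]) stool();
translate([92, 62, 695]) open_box();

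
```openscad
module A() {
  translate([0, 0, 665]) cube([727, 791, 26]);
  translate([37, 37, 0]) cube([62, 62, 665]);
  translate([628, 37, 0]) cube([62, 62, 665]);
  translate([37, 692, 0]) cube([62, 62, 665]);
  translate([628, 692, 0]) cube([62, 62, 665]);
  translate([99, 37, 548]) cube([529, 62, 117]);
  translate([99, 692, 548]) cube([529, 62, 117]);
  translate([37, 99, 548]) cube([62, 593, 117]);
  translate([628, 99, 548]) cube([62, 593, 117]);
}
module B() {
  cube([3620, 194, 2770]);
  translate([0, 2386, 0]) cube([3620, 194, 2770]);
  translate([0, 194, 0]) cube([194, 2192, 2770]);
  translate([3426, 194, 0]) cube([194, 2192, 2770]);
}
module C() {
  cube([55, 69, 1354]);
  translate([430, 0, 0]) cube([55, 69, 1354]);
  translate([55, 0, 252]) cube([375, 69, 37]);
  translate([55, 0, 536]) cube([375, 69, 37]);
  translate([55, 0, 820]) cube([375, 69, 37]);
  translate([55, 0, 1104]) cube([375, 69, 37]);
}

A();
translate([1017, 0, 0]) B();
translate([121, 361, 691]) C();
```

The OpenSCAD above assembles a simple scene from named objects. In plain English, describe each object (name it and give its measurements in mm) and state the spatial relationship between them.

A is a table: top 727 mm (x) × 791 mm (y), 26 mm thick, upper face at z = 691 mm, on four 62×62 mm square legs, each inset 37 mm from the nearest pair of top edges, running from z = 0 to the bottom of the top. Four apron rails, 62 mm thick and 117 mm tall, run between adjacent legs with their top edges flush with the underside of the top and their outer faces flush with the legs' outer faces.

B is a box-shaped house frame (walls only): outside footprint 3620×2580 mm, wall height 2770 mm, wall thickness 194 mm. The two y-facing walls run the full x-width; the two x-facing walls fit between the inner faces of the y-facing walls.

C is a wooden ladder with two side rails of 55×69 mm section and 1354 mm height, set 485 mm apart overall. Between them run 4 rectangular rungs (69 mm deep, 37 mm thick), front faces flush with the rails' −y face. The bottom of the first rung is 252 mm above the floor and each subsequent rung is 284 mm higher than the one below.

The house frame is on the floor beside the table on its +x side. The ladder is on top of the table, centred.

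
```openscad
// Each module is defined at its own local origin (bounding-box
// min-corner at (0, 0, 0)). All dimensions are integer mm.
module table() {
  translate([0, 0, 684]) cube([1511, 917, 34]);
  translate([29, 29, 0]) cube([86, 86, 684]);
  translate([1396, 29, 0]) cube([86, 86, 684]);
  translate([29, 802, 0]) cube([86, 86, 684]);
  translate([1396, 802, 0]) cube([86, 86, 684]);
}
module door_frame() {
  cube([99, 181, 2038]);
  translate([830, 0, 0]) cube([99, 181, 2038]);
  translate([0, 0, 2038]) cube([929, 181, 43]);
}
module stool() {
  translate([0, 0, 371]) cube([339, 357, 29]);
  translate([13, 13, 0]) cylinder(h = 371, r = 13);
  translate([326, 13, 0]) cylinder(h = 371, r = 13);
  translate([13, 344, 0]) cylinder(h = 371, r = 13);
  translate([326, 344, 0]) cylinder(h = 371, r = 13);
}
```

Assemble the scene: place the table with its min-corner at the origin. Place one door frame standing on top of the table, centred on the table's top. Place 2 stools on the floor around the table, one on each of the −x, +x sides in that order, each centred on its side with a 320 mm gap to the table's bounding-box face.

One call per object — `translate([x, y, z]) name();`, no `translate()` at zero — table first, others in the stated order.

table();
translate([291, 368, 718]) door_frame();
translate([-659, 280, 0]) stool();
translate([1831, 280, 0]) stool();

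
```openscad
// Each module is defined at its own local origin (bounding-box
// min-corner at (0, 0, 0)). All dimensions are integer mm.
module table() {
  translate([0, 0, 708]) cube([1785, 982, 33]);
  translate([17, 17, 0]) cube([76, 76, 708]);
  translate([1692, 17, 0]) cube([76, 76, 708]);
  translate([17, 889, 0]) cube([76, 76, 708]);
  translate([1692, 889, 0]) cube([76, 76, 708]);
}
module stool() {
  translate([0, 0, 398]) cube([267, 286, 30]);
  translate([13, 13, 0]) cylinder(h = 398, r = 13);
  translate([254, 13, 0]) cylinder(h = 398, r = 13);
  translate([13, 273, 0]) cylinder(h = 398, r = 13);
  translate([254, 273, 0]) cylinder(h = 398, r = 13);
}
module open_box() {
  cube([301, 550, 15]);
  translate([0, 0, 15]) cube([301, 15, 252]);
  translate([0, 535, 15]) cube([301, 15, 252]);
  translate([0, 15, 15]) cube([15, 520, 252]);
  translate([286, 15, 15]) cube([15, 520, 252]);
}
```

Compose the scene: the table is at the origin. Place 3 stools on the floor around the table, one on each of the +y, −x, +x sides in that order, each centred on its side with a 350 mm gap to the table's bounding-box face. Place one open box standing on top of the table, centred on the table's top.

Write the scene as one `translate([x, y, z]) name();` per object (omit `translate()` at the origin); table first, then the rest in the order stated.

table();
translate([759, 1332, 0]) stool();
translate([-617, 348, 0]) stool();
translate([2135, 348, 0]) stool();
translate([742, 216, 741]) open_box();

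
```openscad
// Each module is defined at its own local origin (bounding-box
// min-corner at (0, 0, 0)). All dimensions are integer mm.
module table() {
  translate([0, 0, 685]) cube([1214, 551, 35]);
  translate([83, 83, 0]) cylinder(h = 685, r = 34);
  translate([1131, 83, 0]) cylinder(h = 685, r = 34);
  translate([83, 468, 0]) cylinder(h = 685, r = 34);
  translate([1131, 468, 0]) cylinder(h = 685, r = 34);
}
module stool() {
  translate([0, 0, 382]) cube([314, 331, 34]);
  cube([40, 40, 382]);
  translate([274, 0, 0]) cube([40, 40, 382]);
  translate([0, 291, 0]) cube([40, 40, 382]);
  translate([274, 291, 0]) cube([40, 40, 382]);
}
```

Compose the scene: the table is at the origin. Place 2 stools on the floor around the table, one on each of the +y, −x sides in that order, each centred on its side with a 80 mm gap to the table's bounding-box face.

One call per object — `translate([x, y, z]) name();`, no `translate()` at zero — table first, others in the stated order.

table();
translate([450, 631, 0]) stool();
translate([-394, 110, 0]) stool();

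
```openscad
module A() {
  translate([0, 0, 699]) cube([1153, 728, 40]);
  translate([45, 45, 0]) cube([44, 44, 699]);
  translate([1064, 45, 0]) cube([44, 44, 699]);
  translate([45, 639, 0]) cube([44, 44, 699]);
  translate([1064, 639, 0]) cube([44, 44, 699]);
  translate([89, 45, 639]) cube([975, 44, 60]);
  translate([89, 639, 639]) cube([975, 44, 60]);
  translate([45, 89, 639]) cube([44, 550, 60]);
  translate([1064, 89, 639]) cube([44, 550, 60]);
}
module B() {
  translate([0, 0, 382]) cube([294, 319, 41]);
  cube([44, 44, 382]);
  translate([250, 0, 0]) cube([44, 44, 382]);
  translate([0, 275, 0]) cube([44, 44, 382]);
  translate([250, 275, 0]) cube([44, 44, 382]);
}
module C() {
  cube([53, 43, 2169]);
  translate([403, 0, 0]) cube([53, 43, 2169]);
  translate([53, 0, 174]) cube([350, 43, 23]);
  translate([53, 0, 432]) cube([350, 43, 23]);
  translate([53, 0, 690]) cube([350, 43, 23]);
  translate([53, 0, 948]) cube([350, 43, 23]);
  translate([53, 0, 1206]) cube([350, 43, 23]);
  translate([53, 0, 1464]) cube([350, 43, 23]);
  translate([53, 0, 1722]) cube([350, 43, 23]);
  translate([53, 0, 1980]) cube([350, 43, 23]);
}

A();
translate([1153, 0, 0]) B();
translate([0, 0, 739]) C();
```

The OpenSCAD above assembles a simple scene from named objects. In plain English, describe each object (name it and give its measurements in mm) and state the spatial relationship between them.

A is a table with a 1153×728 mm rectangular top, 40 mm thick, top surface at z = 739 mm, supported by four 44×44 mm square legs, each inset 45 mm from the nearest pair of top edges, running from the floor. Four apron rails, 44 mm thick and 60 mm tall, run between adjacent legs with their top edges flush with the underside of the top and their outer faces flush with the legs' outer faces.

B is a four-legged stool. The seat is a 294×319×41 mm slab whose top surface is at z = 423 mm; four square legs, each 44×44 mm in cross-section, run from the floor (z = 0) to the underside of the seat, each flush with a corner of the seat.

C is a straight ladder. Two 53×43 mm vertical rails, 2169 mm tall, stand 456 mm apart (outside-to-outside) with their front faces coplanar on the −y side. 8 rungs, each 43 mm deep and 23 mm tall, span between the inner faces of the rails, front faces flush with the rails. The lowest rung's underside is at z = 174 mm and rungs are spaced 258 mm apart (underside to underside).

The stool is against the table's +x side, with their −y faces flush. The ladder is on top of the table.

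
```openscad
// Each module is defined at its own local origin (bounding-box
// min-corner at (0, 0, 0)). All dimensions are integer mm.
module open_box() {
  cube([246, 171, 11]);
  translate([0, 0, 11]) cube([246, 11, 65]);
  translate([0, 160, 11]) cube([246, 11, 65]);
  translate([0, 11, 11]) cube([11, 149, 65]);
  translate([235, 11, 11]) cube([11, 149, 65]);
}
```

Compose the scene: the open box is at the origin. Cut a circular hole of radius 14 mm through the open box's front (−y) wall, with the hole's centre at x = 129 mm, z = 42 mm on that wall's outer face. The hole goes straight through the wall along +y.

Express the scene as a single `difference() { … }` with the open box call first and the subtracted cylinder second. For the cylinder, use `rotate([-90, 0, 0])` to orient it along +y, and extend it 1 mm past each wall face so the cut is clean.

difference() {
  open_box();
  translate([129, -1, 42]) rotate([-90, 0, 0]) cylinder(h = 13, r = 14);
}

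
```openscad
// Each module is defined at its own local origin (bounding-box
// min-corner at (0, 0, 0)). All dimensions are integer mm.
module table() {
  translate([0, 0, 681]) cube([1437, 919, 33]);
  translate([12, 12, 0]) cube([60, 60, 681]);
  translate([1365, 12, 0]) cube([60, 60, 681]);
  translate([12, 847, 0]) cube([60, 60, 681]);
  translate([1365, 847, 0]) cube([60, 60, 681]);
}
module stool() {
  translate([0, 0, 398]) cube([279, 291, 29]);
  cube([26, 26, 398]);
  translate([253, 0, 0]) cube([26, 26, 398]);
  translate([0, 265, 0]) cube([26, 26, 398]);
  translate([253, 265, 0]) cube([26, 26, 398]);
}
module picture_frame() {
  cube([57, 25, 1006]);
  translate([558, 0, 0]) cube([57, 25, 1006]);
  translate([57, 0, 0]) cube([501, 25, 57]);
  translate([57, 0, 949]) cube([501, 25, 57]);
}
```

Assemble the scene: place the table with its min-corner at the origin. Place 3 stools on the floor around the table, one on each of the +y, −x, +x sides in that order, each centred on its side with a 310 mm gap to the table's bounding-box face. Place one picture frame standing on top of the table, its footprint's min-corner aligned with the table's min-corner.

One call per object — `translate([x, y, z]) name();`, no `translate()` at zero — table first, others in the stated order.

table();
translate([579, 1229, 0]) stool();
translate([-589, 314, 0]) stool();
translate([1747, 314, 0]) stool();
translate([0, 0, 714]) picture_frame();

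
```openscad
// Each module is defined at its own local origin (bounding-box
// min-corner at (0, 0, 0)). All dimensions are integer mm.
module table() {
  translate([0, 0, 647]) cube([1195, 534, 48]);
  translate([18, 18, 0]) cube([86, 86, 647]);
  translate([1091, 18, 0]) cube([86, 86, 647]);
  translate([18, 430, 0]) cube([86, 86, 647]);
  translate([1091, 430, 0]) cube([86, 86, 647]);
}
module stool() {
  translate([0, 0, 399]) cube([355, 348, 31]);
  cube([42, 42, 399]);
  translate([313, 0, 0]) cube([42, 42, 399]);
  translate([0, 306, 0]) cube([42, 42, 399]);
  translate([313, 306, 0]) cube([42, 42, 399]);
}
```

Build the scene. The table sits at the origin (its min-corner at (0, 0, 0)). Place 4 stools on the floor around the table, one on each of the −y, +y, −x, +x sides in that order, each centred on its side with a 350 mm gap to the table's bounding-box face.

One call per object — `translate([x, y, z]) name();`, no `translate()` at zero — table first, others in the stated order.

table();
translate([420, -698, 0]) stool();
translate([420, 884, 0]) stool();
translate([-705, 93, 0]) stool();
translate([1545, 93, 0]) stool();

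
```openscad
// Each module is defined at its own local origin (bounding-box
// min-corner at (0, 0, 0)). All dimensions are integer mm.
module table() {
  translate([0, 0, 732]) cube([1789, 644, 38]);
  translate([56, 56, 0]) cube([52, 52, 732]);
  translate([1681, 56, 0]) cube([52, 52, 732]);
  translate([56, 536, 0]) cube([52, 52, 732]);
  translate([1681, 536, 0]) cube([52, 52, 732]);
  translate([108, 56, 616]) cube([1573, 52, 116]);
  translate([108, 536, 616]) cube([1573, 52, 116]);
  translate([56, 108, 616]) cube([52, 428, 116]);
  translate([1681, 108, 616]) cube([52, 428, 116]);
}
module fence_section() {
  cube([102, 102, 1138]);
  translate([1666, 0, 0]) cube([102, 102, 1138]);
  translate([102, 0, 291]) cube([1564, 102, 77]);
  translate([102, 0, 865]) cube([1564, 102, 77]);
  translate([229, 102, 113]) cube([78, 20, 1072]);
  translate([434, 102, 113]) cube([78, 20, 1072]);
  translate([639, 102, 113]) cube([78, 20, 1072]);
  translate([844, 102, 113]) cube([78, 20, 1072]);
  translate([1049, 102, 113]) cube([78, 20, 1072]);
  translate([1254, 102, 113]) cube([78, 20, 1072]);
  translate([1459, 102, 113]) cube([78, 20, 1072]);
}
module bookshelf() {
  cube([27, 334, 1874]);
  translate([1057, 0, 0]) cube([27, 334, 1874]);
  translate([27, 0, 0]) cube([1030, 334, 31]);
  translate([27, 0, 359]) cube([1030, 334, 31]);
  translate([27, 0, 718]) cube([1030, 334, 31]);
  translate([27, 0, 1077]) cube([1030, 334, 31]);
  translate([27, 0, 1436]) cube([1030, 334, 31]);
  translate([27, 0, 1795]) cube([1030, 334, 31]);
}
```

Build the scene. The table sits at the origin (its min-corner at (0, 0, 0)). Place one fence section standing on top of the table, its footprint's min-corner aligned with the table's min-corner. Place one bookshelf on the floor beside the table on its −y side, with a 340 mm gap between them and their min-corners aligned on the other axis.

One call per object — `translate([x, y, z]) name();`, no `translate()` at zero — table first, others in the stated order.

table();
translate([0, 0, 770]) fence_section();
translate([0, -674, 0]) bookshelf();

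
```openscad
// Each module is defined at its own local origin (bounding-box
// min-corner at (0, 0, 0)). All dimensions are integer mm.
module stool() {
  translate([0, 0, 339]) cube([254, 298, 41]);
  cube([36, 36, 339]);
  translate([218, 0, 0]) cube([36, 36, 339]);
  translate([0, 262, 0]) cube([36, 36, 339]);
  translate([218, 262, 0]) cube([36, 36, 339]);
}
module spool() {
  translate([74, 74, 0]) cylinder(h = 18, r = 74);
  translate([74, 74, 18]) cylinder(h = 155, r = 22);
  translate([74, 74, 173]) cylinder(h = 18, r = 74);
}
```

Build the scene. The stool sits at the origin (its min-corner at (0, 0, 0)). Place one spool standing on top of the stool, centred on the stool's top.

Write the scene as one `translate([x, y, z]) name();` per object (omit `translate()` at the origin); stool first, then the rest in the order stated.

stool();
translate([53, 75, 380]) spool();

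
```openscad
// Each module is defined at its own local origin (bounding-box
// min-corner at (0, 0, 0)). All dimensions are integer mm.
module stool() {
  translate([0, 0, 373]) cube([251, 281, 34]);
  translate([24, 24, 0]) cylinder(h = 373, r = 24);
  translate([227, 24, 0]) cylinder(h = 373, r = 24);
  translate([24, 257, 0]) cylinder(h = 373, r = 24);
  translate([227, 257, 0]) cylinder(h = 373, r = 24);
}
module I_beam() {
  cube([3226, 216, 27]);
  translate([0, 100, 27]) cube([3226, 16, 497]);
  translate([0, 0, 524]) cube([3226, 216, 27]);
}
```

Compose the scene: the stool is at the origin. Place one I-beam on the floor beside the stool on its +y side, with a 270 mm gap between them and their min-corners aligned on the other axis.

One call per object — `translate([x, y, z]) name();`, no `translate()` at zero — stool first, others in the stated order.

stool();
translate([0, 551, 0]) I_beam();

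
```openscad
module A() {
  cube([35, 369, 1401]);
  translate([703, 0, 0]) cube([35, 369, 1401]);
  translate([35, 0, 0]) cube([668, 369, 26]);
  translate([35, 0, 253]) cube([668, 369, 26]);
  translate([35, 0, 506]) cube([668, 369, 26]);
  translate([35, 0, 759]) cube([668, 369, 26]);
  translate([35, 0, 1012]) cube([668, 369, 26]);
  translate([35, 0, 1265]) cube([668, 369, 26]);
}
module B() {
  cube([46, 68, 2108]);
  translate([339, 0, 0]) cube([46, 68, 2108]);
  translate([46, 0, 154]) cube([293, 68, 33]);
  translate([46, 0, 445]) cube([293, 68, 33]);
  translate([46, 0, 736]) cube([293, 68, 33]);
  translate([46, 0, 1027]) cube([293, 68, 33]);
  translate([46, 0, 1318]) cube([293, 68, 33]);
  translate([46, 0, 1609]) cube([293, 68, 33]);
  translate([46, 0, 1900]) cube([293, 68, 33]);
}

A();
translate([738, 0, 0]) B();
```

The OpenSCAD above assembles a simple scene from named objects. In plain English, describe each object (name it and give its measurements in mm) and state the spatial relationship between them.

A is an open bookshelf. Two side panels, each 35 mm thick, 369 mm deep and 1401 mm tall, stand 738 mm apart (outside-to-outside). Between them sit 6 shelves, each 26 mm thick and 369 mm deep, spanning the full gap between the sides. The bottom shelf rests on the floor (its underside at z = 0) and the clear gap between one shelf's top and the next shelf's underside is 227 mm.

B is a straight ladder. Two 46×68 mm vertical rails, 2108 mm tall, stand 385 mm apart (outside-to-outside) with their front faces coplanar on the −y side. 7 rungs, each 68 mm deep and 33 mm tall, span between the inner faces of the rails, front faces flush with the rails. The lowest rung's underside is at z = 154 mm and rungs are spaced 291 mm apart (underside to underside).

The ladder is against the bookshelf's +x side, with their −y faces flush.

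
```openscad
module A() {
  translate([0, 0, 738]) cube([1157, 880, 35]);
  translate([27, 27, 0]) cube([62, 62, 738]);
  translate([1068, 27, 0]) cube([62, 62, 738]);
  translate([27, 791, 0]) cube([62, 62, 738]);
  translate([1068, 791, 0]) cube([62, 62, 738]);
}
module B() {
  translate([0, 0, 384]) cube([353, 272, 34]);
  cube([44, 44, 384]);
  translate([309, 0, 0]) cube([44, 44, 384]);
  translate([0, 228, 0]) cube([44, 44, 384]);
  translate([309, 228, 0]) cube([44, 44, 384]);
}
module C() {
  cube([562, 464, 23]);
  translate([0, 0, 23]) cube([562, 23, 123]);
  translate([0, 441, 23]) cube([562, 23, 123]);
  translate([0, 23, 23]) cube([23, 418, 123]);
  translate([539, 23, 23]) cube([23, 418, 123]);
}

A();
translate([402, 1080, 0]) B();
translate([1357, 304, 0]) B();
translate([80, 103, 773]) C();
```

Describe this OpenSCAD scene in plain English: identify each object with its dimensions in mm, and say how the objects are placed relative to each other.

A is a table: top 1157 mm (x) × 880 mm (y), 35 mm thick, upper face at z = 773 mm, on four 62×62 mm square legs, each inset 27 mm from the nearest pair of top edges, running from z = 0 to the bottom of the top.

B is a four-legged stool. The seat is a 353×272×34 mm slab whose top surface is at z = 418 mm; four square legs, each 44×44 mm in cross-section, run from the floor (z = 0) to the underside of the seat, each flush with a corner of the seat.

C is an open storage box with external size 562×464×146 mm and wall thickness 23 mm (the base is also 23 mm thick). The base covers the whole footprint; the four walls stand on the base, with the y-facing walls full-width and the x-facing walls fitting between their inner faces.

Two stools sit around the table at the +y, +x sides. The open box is on top of the table.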